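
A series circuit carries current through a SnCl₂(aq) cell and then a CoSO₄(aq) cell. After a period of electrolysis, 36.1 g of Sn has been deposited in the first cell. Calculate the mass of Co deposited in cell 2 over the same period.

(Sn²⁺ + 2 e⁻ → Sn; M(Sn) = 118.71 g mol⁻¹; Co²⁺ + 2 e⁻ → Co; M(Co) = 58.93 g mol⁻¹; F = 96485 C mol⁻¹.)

n(Sn) = 36.1 / 118.71 = 0.3041 mol.
Since Sn²⁺ + 2 e⁻ → Sn, n(e⁻) passed = 2 × 0.3041 = 0.6082 mol.
Cells in series carry the same charge, so the same 0.6082 mol of electrons passes through cell 2.
Co²⁺ + 2 e⁻ → Co, so n(Co) = 0.6082 / 2 = 0.3041 mol.
m(Co) = 0.3041 × 58.93 = 17.9 g.

17.9 g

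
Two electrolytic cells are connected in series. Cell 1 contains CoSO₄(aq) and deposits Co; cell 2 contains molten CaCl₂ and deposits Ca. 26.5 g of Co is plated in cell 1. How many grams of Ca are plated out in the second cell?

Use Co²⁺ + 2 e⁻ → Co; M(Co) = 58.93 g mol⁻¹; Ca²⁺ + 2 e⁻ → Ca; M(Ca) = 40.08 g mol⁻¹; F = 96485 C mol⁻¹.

n(Co) = 26.5 / 58.93 = 0.4497 mol.
Since Co²⁺ + 2 e⁻ → Co, n(e⁻) passed = 2 × 0.4497 = 0.8994 mol.
Cells in series carry the same charge, so the same 0.8994 mol of electrons passes through cell 2.
Ca²⁺ + 2 e⁻ → Ca, so n(Ca) = 0.8994 / 2 = 0.4497 mol.
m(Ca) = 0.4497 × 40.08 = 18.0 g.

18.0 g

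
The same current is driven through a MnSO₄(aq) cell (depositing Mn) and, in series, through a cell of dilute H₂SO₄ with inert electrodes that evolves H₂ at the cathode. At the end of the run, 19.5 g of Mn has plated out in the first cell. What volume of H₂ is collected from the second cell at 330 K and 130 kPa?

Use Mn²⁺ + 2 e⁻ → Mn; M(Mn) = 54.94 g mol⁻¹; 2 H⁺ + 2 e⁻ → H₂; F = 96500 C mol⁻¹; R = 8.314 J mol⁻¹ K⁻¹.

7.49 L

n(Mn) = 19.5 / 54.94 = 0.3549 mol, so n(e⁻) = 2 × 0.3549 = 0.7099 mol.
The cells are in series, so the same 0.7099 mol of electrons passes through the second cell.
2 H⁺ + 2 e⁻ → H₂ — 2 mol e⁻ per mol H₂, so n(H₂) = 0.7099/2 = 0.3549 mol.
V = nRT/P = (0.3549 × 8.314 × 330) / (130 × 10³) = 0.00749 m³ = 7.49 L.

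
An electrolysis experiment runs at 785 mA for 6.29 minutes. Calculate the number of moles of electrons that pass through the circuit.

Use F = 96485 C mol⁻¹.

0.00307 mol

Q = I·t = 0.7850 A × 377.40 s = 296.3 C.
n(e⁻) = Q/F = 296.3 / 96485 = 0.00307 mol.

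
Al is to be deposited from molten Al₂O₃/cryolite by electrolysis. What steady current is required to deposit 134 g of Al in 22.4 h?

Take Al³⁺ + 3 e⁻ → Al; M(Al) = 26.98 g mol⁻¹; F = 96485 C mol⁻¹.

n(Al) = 134 / 26.98 = 4.967 mol.
n(e⁻) = 3 × 4.967 = 14.90 mol.
Q = n(e⁻)·F = 14.90 × 96485 = 1438000 C.
I = Q/t = 1438000 / 80640 s = 17.8 A.

17.8 A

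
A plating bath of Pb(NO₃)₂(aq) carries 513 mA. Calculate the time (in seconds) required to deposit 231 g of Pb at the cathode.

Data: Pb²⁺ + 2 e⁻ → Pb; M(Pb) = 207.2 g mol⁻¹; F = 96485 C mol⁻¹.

n(Pb) = m/M = 231 / 207.2 = 1.115 mol.
Each Pb atom requires 2 electrons, so n(e⁻) = 2 × 1.115 = 2.230 mol.
Q = n(e⁻)·F = 2.230 × 96485 = 215100 C.
t = Q/I = 215100 / 0.5130 A = 419400 s.

4.19 × 10⁵ s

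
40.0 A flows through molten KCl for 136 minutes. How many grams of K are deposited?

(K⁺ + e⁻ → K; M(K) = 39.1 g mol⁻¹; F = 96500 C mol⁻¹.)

132 g

Q = I·t = 40.00 A × 8160.0 s = 326400 C.
n(e⁻) = Q/F = 326400 / 96500 = 3.382 mol.
K⁺ + e⁻ → K, so n(K) = n(e⁻)/1 = 3.382 mol.
m = n·M = 3.382 × 39.1 = 132 g.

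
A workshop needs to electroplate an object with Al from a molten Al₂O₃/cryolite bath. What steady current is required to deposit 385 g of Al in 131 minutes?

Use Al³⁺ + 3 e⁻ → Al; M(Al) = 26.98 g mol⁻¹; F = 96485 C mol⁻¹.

n(Al) = 385 / 26.98 = 14.27 mol.
n(e⁻) = 3 × 14.27 = 42.81 mol.
Q = n(e⁻)·F = 42.81 × 96485 = 4130000 C.
I = Q/t = 4130000 / 7860.0 s = 526 A.

526 A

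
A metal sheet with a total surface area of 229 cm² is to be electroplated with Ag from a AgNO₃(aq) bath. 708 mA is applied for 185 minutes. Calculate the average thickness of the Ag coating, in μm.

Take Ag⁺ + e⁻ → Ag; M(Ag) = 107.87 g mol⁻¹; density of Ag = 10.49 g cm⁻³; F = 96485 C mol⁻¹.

36.6 μm

Q = I·t = 0.7080 × 11100 = 7859 C; n(e⁻) = 0.08145 mol.
n(Ag) = n(e⁻)/1 = 0.08145 mol, so m = 0.08145 × 107.87 = 8.786 g.
Volume = m/ρ = 8.786 / 10.49 = 0.8376 cm³.
Thickness = V/A = 0.8376 / 229 = 0.00366 cm = 36.6 μm.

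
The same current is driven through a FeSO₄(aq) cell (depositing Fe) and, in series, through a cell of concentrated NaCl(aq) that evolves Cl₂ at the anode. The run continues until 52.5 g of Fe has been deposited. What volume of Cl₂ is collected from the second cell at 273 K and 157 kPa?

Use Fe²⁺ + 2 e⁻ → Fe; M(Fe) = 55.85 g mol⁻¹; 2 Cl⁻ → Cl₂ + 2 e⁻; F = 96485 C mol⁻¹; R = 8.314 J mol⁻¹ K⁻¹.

n(Fe) = 52.5 / 55.85 = 0.9400 mol, so n(e⁻) = 2 × 0.9400 = 1.880 mol.
The cells are in series, so the same 1.880 mol of electrons passes through the second cell.
2 Cl⁻ → Cl₂ + 2 e⁻ — 2 mol e⁻ per mol Cl₂, so n(Cl₂) = 1.880/2 = 0.9400 mol.
V = nRT/P = (0.9400 × 8.314 × 273) / (157 × 10³) = 0.0136 m³ = 13.6 L.

13.6 L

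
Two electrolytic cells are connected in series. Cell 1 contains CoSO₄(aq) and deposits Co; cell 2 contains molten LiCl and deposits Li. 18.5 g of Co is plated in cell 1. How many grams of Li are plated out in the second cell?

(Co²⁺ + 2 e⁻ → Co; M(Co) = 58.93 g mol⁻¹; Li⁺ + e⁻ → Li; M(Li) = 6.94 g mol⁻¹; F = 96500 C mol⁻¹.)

n(Co) = 18.5 / 58.93 = 0.3139 mol.
Since Co²⁺ + 2 e⁻ → Co, n(e⁻) passed = 2 × 0.3139 = 0.6279 mol.
Cells in series carry the same charge, so the same 0.6279 mol of electrons passes through cell 2.
Li⁺ + e⁻ → Li, so n(Li) = 0.6279 / 1 = 0.6279 mol.
m(Li) = 0.6279 × 6.94 = 4.36 g.

4.36 g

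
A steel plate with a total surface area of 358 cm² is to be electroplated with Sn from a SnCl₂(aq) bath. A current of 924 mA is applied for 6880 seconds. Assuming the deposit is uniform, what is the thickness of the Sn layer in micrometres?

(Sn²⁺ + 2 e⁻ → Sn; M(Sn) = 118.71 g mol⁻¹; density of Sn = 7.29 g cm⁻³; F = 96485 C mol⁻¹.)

Q = I·t = 0.9240 × 6880.0 = 6357 C; n(e⁻) = 0.06589 mol.
n(Sn) = n(e⁻)/2 = 0.03294 mol, so m = 0.03294 × 118.71 = 3.911 g.
Volume = m/ρ = 3.911 / 7.29 = 0.5365 cm³.
Thickness = V/A = 0.5365 / 358 = 0.00150 cm = 15.0 μm.

15.0 μm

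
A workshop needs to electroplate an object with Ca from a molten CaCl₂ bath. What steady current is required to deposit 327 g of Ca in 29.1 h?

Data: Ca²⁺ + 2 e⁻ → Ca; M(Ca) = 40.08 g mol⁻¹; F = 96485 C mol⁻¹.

15.0 A

n(Ca) = 327 / 40.08 = 8.159 mol.
n(e⁻) = 2 × 8.159 = 16.32 mol.
Q = n(e⁻)·F = 16.32 × 96485 = 1574000 C.
I = Q/t = 1574000 / 104760 s = 15.0 A.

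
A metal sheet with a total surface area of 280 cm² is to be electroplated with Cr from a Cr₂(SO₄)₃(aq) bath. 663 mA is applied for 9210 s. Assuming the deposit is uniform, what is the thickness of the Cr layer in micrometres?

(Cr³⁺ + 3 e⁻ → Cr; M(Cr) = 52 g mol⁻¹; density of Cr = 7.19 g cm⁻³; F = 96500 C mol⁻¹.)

Q = I·t = 0.6630 × 9210.0 = 6106 C; n(e⁻) = 0.06328 mol.
n(Cr) = n(e⁻)/3 = 0.02109 mol, so m = 0.02109 × 52 = 1.097 g.
Volume = m/ρ = 1.097 / 7.19 = 0.1525 cm³.
Thickness = V/A = 0.1525 / 280 = 5.45 × 10⁻⁴ cm = 5.45 μm.

5.45 μm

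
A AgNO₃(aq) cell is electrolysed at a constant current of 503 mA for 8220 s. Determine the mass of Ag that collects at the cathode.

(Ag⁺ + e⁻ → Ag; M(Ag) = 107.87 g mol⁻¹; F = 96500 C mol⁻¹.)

4.62 g

Q = I·t = 0.5030 A × 8220.0 s = 4135 C.
n(e⁻) = Q/F = 4135 / 96500 = 0.04285 mol.
Ag⁺ + e⁻ → Ag, so n(Ag) = n(e⁻)/1 = 0.04285 mol.
m = n·M = 0.04285 × 107.87 = 4.62 g.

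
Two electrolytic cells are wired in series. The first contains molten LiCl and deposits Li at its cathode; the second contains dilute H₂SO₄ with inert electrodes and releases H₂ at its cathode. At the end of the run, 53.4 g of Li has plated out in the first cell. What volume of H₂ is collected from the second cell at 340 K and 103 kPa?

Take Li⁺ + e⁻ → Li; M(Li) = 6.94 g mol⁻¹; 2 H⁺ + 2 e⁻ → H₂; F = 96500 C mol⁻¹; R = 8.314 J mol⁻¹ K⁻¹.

106 L

n(Li) = 53.4 / 6.94 = 7.695 mol, so n(e⁻) = 1 × 7.695 = 7.695 mol.
The cells are in series, so the same 7.695 mol of electrons passes through the second cell.
2 H⁺ + 2 e⁻ → H₂ — 2 mol e⁻ per mol H₂, so n(H₂) = 7.695/2 = 3.847 mol.
V = nRT/P = (3.847 × 8.314 × 340) / (103 × 10³) = 0.106 m³ = 106 L.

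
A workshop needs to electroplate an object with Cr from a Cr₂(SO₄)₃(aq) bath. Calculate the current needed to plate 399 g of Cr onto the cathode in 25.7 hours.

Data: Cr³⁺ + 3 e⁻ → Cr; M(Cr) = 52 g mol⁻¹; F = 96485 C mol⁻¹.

24.0 A

n(Cr) = 399 / 52 = 7.673 mol.
n(e⁻) = 3 × 7.673 = 23.02 mol.
Q = n(e⁻)·F = 23.02 × 96485 = 2221000 C.
I = Q/t = 2221000 / 92520 s = 24.0 A.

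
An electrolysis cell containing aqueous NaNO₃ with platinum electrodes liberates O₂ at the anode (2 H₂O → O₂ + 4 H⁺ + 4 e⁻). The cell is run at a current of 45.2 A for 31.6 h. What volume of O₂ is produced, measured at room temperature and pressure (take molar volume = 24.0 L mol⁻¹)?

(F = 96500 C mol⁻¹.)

320 L

Q = I·t = 45.20 A × 113760 s = 5142000 C.
n(e⁻) = Q/F = 5142000 / 96500 = 53.28 mol.
4 electrons are transferred per O₂ molecule, so n(O₂) = 53.28 / 4 = 13.32 mol.
V = n × V_m = 13.32 × 24.0 = 320 L.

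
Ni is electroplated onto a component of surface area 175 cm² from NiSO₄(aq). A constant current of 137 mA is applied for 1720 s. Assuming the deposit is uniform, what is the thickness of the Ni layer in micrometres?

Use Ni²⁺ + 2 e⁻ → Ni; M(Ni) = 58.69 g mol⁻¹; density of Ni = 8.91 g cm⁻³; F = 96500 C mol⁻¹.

Q = I·t = 0.1370 × 1720.0 = 235.6 C; n(e⁻) = 0.002442 mol.
n(Ni) = n(e⁻)/2 = 0.001221 mol, so m = 0.001221 × 58.69 = 0.07166 g.
Volume = m/ρ = 0.07166 / 8.91 = 0.008042 cm³.
Thickness = V/A = 0.008042 / 175 = 4.60 × 10⁻⁵ cm = 0.460 μm.

0.460 μm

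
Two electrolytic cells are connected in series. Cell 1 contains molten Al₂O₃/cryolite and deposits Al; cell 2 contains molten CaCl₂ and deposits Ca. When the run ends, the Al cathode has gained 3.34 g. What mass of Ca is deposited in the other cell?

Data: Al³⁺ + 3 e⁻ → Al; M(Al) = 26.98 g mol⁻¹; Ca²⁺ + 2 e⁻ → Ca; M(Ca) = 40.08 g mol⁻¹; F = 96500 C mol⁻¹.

n(Al) = 3.34 / 26.98 = 0.1238 mol.
Since Al³⁺ + 3 e⁻ → Al, n(e⁻) passed = 3 × 0.1238 = 0.3714 mol.
Cells in series carry the same charge, so the same 0.3714 mol of electrons passes through cell 2.
Ca²⁺ + 2 e⁻ → Ca, so n(Ca) = 0.3714 / 2 = 0.1857 mol.
m(Ca) = 0.1857 × 40.08 = 7.44 g.

7.44 g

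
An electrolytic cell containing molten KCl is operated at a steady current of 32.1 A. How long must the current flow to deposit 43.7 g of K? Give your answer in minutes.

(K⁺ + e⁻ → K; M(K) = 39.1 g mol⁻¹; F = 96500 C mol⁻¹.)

56.0 min

n(K) = m/M = 43.7 / 39.1 = 1.118 mol.
Each K atom requires 1 electron, so n(e⁻) = 1 × 1.118 = 1.118 mol.
Q = n(e⁻)·F = 1.118 × 96500 = 107900 C.
t = Q/I = 107900 / 32.10 A = 3360 s = 56.0 min.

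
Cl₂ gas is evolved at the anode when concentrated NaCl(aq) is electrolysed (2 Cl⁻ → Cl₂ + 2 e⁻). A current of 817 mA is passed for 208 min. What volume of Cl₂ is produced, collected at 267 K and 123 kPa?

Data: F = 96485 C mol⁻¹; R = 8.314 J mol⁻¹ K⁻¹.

Q = I·t = 0.8170 A × 12480 s = 10200 C.
n(e⁻) = Q/F = 10200 / 96485 = 0.1057 mol.
2 electrons are transferred per Cl₂ molecule, so n(Cl₂) = 0.1057 / 2 = 0.05284 mol.
V = nRT/P = (0.05284 × 8.314 × 267) / (123 × 10³ Pa) = 9.54 × 10⁻⁴ m³ = 0.954 L.

0.954 L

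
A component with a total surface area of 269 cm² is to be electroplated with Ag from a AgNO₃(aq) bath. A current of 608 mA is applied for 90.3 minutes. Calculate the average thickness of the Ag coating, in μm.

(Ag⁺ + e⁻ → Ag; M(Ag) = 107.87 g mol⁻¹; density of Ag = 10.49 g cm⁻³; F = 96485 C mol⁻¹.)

13.1 μm

Q = I·t = 0.6080 × 5418.0 = 3294 C; n(e⁻) = 0.03414 mol.
n(Ag) = n(e⁻)/1 = 0.03414 mol, so m = 0.03414 × 107.87 = 3.683 g.
Volume = m/ρ = 3.683 / 10.49 = 0.3511 cm³.
Thickness = V/A = 0.3511 / 269 = 0.00131 cm = 13.1 μm.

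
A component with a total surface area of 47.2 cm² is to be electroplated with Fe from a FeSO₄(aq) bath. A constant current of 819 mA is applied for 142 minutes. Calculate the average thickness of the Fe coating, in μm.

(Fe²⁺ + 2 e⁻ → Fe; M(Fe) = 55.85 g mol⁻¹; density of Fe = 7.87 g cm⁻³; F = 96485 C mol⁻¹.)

Q = I·t = 0.8190 × 8520.0 = 6978 C; n(e⁻) = 0.07232 mol.
n(Fe) = n(e⁻)/2 = 0.03616 mol, so m = 0.03616 × 55.85 = 2.020 g.
Volume = m/ρ = 2.020 / 7.87 = 0.2566 cm³.
Thickness = V/A = 0.2566 / 47.2 = 0.00544 cm = 54.4 μm.

54.4 μm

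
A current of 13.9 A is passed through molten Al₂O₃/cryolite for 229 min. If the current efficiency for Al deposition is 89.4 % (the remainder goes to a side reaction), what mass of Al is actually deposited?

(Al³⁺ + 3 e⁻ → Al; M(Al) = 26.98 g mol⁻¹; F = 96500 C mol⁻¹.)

Q = I·t = 13.90 × 13740 = 191000 C.
n(e⁻) = 191000/96500 = 1.979 mol; theoretically n(Al) = 1.979/3 = 0.6597 mol, m_theo = 17.80 g.
At 89.4 % efficiency, m_actual = 0.894 × 17.80 = 15.9 g.

15.9 g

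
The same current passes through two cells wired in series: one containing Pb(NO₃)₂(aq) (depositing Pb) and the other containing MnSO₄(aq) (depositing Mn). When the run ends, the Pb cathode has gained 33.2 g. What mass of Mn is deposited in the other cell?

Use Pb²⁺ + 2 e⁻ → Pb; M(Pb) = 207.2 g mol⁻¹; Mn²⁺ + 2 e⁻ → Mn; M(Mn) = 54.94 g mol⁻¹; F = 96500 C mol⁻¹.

8.80 g

n(Pb) = 33.2 / 207.2 = 0.1602 mol.
Since Pb²⁺ + 2 e⁻ → Pb, n(e⁻) passed = 2 × 0.1602 = 0.3205 mol.
Cells in series carry the same charge, so the same 0.3205 mol of electrons passes through cell 2.
Mn²⁺ + 2 e⁻ → Mn, so n(Mn) = 0.3205 / 2 = 0.1602 mol.
m(Mn) = 0.1602 × 54.94 = 8.80 g.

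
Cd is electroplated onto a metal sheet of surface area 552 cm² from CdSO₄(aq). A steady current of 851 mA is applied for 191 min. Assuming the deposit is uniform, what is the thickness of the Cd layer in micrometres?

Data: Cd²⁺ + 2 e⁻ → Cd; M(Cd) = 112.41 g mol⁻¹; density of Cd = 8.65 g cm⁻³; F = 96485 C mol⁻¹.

Q = I·t = 0.8510 × 11460 = 9752 C; n(e⁻) = 0.1011 mol.
n(Cd) = n(e⁻)/2 = 0.05054 mol, so m = 0.05054 × 112.41 = 5.681 g.
Volume = m/ρ = 5.681 / 8.65 = 0.6568 cm³.
Thickness = V/A = 0.6568 / 552 = 0.00119 cm = 11.9 μm.

11.9 μm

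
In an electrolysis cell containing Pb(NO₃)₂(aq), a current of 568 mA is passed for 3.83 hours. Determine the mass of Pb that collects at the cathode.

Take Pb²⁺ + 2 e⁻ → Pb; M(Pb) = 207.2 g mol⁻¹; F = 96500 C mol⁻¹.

8.41 g

Q = I·t = 0.5680 A × 13788 s = 7832 C.
n(e⁻) = Q/F = 7832 / 96500 = 0.08116 mol.
Pb²⁺ + 2 e⁻ → Pb, so n(Pb) = n(e⁻)/2 = 0.04058 mol.
m = n·M = 0.04058 × 207.2 = 8.41 g.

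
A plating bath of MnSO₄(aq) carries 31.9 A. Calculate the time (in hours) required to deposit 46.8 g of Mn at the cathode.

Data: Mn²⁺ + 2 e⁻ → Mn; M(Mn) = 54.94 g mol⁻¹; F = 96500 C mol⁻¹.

n(Mn) = m/M = 46.8 / 54.94 = 0.8518 mol.
Each Mn atom requires 2 electrons, so n(e⁻) = 2 × 0.8518 = 1.704 mol.
Q = n(e⁻)·F = 1.704 × 96500 = 164400 C.
t = Q/I = 164400 / 31.90 A = 5154 s = 1.43 h.

1.43 h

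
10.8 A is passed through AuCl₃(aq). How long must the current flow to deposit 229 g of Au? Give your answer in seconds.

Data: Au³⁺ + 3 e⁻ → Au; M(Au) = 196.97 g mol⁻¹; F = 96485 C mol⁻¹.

n(Au) = m/M = 229 / 196.97 = 1.163 mol.
Each Au atom requires 3 electrons, so n(e⁻) = 3 × 1.163 = 3.488 mol.
Q = n(e⁻)·F = 3.488 × 96485 = 336500 C.
t = Q/I = 336500 / 10.80 A = 31160 s.

31200 s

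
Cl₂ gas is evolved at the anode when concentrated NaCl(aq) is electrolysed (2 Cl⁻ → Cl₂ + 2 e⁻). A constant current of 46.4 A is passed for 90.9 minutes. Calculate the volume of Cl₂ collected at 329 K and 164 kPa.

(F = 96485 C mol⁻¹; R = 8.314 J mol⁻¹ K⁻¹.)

Q = I·t = 46.40 A × 5454.0 s = 253100 C.
n(e⁻) = Q/F = 253100 / 96485 = 2.623 mol.
2 electrons are transferred per Cl₂ molecule, so n(Cl₂) = 2.623 / 2 = 1.311 mol.
V = nRT/P = (1.311 × 8.314 × 329) / (164 × 10³ Pa) = 0.0219 m³ = 21.9 L.

21.9 L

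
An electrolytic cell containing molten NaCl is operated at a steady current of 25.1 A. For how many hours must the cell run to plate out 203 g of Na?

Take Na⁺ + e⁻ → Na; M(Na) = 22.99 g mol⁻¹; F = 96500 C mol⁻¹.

n(Na) = m/M = 203 / 22.99 = 8.830 mol.
Each Na atom requires 1 electron, so n(e⁻) = 1 × 8.830 = 8.830 mol.
Q = n(e⁻)·F = 8.830 × 96500 = 852100 C.
t = Q/I = 852100 / 25.10 A = 33950 s = 9.43 h.

9.43 h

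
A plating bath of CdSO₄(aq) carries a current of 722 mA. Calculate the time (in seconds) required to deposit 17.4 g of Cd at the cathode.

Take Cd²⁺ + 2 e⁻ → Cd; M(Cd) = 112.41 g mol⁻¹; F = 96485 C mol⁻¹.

n(Cd) = m/M = 17.4 / 112.41 = 0.1548 mol.
Each Cd atom requires 2 electrons, so n(e⁻) = 2 × 0.1548 = 0.3096 mol.
Q = n(e⁻)·F = 0.3096 × 96485 = 29870 C.
t = Q/I = 29870 / 0.7220 A = 41370 s.

41400 s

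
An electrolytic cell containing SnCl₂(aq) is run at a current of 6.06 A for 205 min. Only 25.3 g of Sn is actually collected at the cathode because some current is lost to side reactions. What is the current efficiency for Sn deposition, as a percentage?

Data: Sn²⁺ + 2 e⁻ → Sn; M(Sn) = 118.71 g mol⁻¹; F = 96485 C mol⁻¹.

Q = I·t = 6.060 × 12300 = 74540 C; n(e⁻) = 74540/96485 = 0.7725 mol.
Theoretical n(Sn) = n(e⁻)/2 = 0.3863 mol, i.e. m_theo = 0.3863 × 118.71 = 45.85 g.
Efficiency = m_actual / m_theo = 25.3 / 45.85 = 55.2 %.

55.2 %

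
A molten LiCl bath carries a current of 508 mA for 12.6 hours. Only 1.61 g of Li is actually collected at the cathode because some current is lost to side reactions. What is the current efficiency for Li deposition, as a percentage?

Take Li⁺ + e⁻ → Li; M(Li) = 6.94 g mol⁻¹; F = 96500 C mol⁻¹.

Q = I·t = 0.5080 × 45360 = 23040 C; n(e⁻) = 23040/96500 = 0.2388 mol.
Theoretical n(Li) = n(e⁻)/1 = 0.2388 mol, i.e. m_theo = 0.2388 × 6.94 = 1.657 g.
Efficiency = m_actual / m_theo = 1.61 / 1.657 = 97.2 %.

97.2 %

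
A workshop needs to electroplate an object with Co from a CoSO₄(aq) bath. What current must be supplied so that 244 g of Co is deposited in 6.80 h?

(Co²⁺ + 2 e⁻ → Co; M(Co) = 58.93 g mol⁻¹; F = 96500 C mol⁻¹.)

32.6 A

n(Co) = 244 / 58.93 = 4.141 mol.
n(e⁻) = 2 × 4.141 = 8.281 mol.
Q = n(e⁻)·F = 8.281 × 96500 = 799100 C.
I = Q/t = 799100 / 24480 s = 32.6 A.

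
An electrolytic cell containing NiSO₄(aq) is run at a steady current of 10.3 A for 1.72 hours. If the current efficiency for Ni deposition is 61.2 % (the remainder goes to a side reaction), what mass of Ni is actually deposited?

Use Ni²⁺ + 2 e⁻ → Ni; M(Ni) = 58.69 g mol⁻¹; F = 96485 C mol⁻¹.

11.9 g

Q = I·t = 10.30 × 6192.0 = 63780 C.
n(e⁻) = 63780/96485 = 0.6610 mol; theoretically n(Ni) = 0.6610/2 = 0.3305 mol, m_theo = 19.40 g.
At 61.2 % efficiency, m_actual = 0.612 × 19.40 = 11.9 g.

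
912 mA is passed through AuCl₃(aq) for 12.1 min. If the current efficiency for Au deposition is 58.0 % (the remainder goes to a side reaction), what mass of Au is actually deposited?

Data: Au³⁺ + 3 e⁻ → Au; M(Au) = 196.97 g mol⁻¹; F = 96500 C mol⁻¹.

0.261 g

Q = I·t = 0.9120 × 726.00 = 662.1 C.
n(e⁻) = 662.1/96500 = 0.006861 mol; theoretically n(Au) = 0.006861/3 = 0.002287 mol, m_theo = 0.4505 g.
At 58.0 % efficiency, m_actual = 0.580 × 0.4505 = 0.261 g.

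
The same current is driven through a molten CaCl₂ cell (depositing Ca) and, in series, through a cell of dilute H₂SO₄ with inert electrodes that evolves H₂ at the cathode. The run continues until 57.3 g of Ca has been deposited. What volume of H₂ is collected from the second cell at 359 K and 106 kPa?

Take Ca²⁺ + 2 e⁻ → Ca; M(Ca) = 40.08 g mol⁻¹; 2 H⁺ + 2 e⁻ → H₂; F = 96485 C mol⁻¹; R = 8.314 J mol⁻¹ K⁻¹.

n(Ca) = 57.3 / 40.08 = 1.430 mol, so n(e⁻) = 2 × 1.430 = 2.859 mol.
The cells are in series, so the same 2.859 mol of electrons passes through the second cell.
2 H⁺ + 2 e⁻ → H₂ — 2 mol e⁻ per mol H₂, so n(H₂) = 2.859/2 = 1.430 mol.
V = nRT/P = (1.430 × 8.314 × 359) / (106 × 10³) = 0.0403 m³ = 40.3 L.

40.3 L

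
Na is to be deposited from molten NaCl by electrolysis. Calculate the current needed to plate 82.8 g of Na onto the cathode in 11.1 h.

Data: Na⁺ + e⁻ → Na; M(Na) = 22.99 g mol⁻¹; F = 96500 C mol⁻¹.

n(Na) = 82.8 / 22.99 = 3.602 mol.
n(e⁻) = 1 × 3.602 = 3.602 mol.
Q = n(e⁻)·F = 3.602 × 96500 = 347600 C.
I = Q/t = 347600 / 39960 s = 8.70 A.

8.70 A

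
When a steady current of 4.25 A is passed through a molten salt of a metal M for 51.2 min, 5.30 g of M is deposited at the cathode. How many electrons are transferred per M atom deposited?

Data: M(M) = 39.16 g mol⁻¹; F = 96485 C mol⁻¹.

1

Q = I·t = 4.250 A × 3072.0 s = 13060 C, so n(e⁻) = 13060/96485 = 0.1353 mol.
n(M) deposited = 5.30 / 39.16 = 0.1353 mol.
Electrons per atom = n(e⁻)/n(M) = 0.1353 / 0.1353 = 1.00 ≈ 1, so the ion is M⁺.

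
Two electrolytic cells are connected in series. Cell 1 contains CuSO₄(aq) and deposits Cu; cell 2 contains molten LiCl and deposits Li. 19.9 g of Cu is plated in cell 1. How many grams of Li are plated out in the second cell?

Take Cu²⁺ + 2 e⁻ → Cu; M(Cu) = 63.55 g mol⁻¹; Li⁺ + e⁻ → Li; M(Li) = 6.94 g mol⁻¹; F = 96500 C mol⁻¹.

n(Cu) = 19.9 / 63.55 = 0.3131 mol.
Since Cu²⁺ + 2 e⁻ → Cu, n(e⁻) passed = 2 × 0.3131 = 0.6263 mol.
Cells in series carry the same charge, so the same 0.6263 mol of electrons passes through cell 2.
Li⁺ + e⁻ → Li, so n(Li) = 0.6263 / 1 = 0.6263 mol.
m(Li) = 0.6263 × 6.94 = 4.35 g.

4.35 g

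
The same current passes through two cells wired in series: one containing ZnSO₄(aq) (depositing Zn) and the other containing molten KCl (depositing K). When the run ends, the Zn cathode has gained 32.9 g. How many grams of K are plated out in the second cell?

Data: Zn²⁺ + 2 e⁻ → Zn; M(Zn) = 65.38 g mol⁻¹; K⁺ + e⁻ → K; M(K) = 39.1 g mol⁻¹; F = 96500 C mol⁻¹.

n(Zn) = 32.9 / 65.38 = 0.5032 mol.
Since Zn²⁺ + 2 e⁻ → Zn, n(e⁻) passed = 2 × 0.5032 = 1.006 mol.
Cells in series carry the same charge, so the same 1.006 mol of electrons passes through cell 2.
K⁺ + e⁻ → K, so n(K) = 1.006 / 1 = 1.006 mol.
m(K) = 1.006 × 39.1 = 39.4 g.

39.4 g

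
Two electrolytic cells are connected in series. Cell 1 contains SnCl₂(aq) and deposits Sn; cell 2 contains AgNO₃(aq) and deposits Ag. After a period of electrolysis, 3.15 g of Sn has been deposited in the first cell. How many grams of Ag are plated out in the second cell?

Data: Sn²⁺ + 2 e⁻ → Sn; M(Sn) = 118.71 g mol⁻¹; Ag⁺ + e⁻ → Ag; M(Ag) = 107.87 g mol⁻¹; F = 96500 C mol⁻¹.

n(Sn) = 3.15 / 118.71 = 0.02654 mol.
Since Sn²⁺ + 2 e⁻ → Sn, n(e⁻) passed = 2 × 0.02654 = 0.05307 mol.
Cells in series carry the same charge, so the same 0.05307 mol of electrons passes through cell 2.
Ag⁺ + e⁻ → Ag, so n(Ag) = 0.05307 / 1 = 0.05307 mol.
m(Ag) = 0.05307 × 107.87 = 5.72 g.

5.72 g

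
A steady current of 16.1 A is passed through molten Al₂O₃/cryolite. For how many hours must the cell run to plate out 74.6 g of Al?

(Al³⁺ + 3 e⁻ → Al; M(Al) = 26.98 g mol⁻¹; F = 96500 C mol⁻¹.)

13.8 h

n(Al) = m/M = 74.6 / 26.98 = 2.765 mol.
Each Al atom requires 3 electrons, so n(e⁻) = 3 × 2.765 = 8.295 mol.
Q = n(e⁻)·F = 8.295 × 96500 = 800500 C.
t = Q/I = 800500 / 16.10 A = 49720 s = 13.8 h.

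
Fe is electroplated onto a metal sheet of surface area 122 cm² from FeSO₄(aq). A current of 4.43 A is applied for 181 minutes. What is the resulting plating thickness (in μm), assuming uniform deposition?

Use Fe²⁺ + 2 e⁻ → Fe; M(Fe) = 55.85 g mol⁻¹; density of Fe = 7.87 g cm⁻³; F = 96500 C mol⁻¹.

Q = I·t = 4.430 × 10860 = 48110 C; n(e⁻) = 0.4985 mol.
n(Fe) = n(e⁻)/2 = 0.2493 mol, so m = 0.2493 × 55.85 = 13.92 g.
Volume = m/ρ = 13.92 / 7.87 = 1.769 cm³.
Thickness = V/A = 1.769 / 122 = 0.0145 cm = 145 μm.

145 μm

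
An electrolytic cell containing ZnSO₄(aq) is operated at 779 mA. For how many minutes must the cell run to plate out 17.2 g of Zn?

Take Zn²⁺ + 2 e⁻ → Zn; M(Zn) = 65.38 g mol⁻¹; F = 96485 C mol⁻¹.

1090 min

n(Zn) = m/M = 17.2 / 65.38 = 0.2631 mol.
Each Zn atom requires 2 electrons, so n(e⁻) = 2 × 0.2631 = 0.5262 mol.
Q = n(e⁻)·F = 0.5262 × 96485 = 50770 C.
t = Q/I = 50770 / 0.7790 A = 65170 s = 1090 min.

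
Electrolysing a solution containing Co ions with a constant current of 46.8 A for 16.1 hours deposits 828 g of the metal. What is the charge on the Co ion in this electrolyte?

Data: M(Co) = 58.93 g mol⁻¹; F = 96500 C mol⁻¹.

Q = I·t = 46.80 A × 57960 s = 2713000 C, so n(e⁻) = 2713000/96500 = 28.11 mol.
n(Co) deposited = 828 / 58.93 = 14.05 mol.
Electrons per atom = n(e⁻)/n(Co) = 28.11 / 14.05 = 2.00 ≈ 2, so the ion is Co²⁺.

+2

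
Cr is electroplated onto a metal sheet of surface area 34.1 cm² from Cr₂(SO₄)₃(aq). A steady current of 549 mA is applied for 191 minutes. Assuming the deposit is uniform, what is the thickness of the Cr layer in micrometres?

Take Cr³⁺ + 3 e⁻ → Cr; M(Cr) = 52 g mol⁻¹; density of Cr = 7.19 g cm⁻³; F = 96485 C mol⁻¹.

46.1 μm

Q = I·t = 0.5490 × 11460 = 6292 C; n(e⁻) = 0.06521 mol.
n(Cr) = n(e⁻)/3 = 0.02174 mol, so m = 0.02174 × 52 = 1.130 g.
Volume = m/ρ = 1.130 / 7.19 = 0.1572 cm³.
Thickness = V/A = 0.1572 / 34.1 = 0.00461 cm = 46.1 μm.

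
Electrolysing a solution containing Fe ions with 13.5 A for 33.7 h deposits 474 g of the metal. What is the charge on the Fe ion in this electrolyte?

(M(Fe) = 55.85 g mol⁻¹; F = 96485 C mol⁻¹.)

Q = I·t = 13.50 A × 121320 s = 1638000 C, so n(e⁻) = 1638000/96485 = 16.97 mol.
n(Fe) deposited = 474 / 55.85 = 8.487 mol.
Electrons per atom = n(e⁻)/n(Fe) = 16.97 / 8.487 = 2.00 ≈ 2, so the ion is Fe²⁺.

+2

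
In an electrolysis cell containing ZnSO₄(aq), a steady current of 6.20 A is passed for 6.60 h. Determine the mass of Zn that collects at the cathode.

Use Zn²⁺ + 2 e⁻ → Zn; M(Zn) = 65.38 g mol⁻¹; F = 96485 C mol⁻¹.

Q = I·t = 6.200 A × 23760 s = 147300 C.
n(e⁻) = Q/F = 147300 / 96485 = 1.527 mol.
Zn²⁺ + 2 e⁻ → Zn, so n(Zn) = n(e⁻)/2 = 0.7634 mol.
m = n·M = 0.7634 × 65.38 = 49.9 g.

49.9 g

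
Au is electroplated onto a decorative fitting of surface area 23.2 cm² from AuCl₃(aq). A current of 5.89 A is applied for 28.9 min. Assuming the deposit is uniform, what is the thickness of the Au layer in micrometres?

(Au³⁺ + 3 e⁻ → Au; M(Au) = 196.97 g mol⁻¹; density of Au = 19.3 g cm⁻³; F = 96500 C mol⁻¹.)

155 μm

Q = I·t = 5.890 × 1734.0 = 10210 C; n(e⁻) = 0.1058 mol.
n(Au) = n(e⁻)/3 = 0.03528 mol, so m = 0.03528 × 196.97 = 6.949 g.
Volume = m/ρ = 6.949 / 19.3 = 0.3600 cm³.
Thickness = V/A = 0.3600 / 23.2 = 0.0155 cm = 155 μm.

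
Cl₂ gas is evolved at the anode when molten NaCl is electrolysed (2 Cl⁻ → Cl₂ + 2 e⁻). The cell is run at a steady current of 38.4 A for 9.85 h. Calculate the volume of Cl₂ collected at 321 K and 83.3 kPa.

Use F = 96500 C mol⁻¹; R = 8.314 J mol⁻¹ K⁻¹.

226 L

Q = I·t = 38.40 A × 35460 s = 1362000 C.
n(e⁻) = Q/F = 1362000 / 96500 = 14.11 mol.
2 electrons are transferred per Cl₂ molecule, so n(Cl₂) = 14.11 / 2 = 7.055 mol.
V = nRT/P = (7.055 × 8.314 × 321) / (83.3 × 10³ Pa) = 0.226 m³ = 226 L.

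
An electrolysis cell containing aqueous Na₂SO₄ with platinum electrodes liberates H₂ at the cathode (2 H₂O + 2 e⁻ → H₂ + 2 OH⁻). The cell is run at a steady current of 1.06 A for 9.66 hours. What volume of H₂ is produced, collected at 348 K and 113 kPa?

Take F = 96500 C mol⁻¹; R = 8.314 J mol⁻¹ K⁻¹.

Q = I·t = 1.060 A × 34776 s = 36860 C.
n(e⁻) = Q/F = 36860 / 96500 = 0.3820 mol.
2 electrons are transferred per H₂ molecule, so n(H₂) = 0.3820 / 2 = 0.1910 mol.
V = nRT/P = (0.1910 × 8.314 × 348) / (113 × 10³ Pa) = 0.00489 m³ = 4.89 L.

4.89 L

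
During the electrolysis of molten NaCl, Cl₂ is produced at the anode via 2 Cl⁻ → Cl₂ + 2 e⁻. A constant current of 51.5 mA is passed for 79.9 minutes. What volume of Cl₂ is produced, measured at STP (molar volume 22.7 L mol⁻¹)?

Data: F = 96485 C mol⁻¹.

0.0290 L

Q = I·t = 0.05150 A × 4794.0 s = 246.9 C.
n(e⁻) = Q/F = 246.9 / 96485 = 0.002559 mol.
2 electrons are transferred per Cl₂ molecule, so n(Cl₂) = 0.002559 / 2 = 0.001279 mol.
V = n × V_m = 0.001279 × 22.7 = 0.0290 L.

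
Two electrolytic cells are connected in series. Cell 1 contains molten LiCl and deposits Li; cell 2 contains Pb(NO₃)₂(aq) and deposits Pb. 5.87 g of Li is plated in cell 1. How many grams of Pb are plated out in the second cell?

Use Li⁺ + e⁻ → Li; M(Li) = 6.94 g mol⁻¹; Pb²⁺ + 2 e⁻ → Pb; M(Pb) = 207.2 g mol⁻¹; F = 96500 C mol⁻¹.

n(Li) = 5.87 / 6.94 = 0.8458 mol.
Since Li⁺ + e⁻ → Li, n(e⁻) passed = 1 × 0.8458 = 0.8458 mol.
Cells in series carry the same charge, so the same 0.8458 mol of electrons passes through cell 2.
Pb²⁺ + 2 e⁻ → Pb, so n(Pb) = 0.8458 / 2 = 0.4229 mol.
m(Pb) = 0.4229 × 207.2 = 87.6 g.

87.6 g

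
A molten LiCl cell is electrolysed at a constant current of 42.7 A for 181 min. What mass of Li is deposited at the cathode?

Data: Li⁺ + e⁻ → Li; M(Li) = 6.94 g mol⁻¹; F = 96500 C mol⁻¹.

Q = I·t = 42.70 A × 10860 s = 463700 C.
n(e⁻) = Q/F = 463700 / 96500 = 4.805 mol.
Li⁺ + e⁻ → Li, so n(Li) = n(e⁻)/1 = 4.805 mol.
m = n·M = 4.805 × 6.94 = 33.3 g.

33.3 g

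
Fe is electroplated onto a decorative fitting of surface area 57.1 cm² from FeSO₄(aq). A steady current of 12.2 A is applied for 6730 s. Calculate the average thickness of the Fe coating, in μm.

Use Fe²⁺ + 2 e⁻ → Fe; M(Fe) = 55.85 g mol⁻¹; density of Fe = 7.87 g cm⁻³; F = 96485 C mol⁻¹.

529 μm

Q = I·t = 12.20 × 6730.0 = 82110 C; n(e⁻) = 0.8510 mol.
n(Fe) = n(e⁻)/2 = 0.4255 mol, so m = 0.4255 × 55.85 = 23.76 g.
Volume = m/ρ = 23.76 / 7.87 = 3.019 cm³.
Thickness = V/A = 3.019 / 57.1 = 0.0529 cm = 529 μm.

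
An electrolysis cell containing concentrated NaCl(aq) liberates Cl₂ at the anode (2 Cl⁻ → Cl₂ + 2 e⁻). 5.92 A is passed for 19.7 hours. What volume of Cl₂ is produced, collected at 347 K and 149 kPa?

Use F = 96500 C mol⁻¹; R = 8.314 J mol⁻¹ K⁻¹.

42.1 L

Q = I·t = 5.920 A × 70920 s = 419800 C.
n(e⁻) = Q/F = 419800 / 96500 = 4.351 mol.
2 electrons are transferred per Cl₂ molecule, so n(Cl₂) = 4.351 / 2 = 2.175 mol.
V = nRT/P = (2.175 × 8.314 × 347) / (149 × 10³ Pa) = 0.0421 m³ = 42.1 L.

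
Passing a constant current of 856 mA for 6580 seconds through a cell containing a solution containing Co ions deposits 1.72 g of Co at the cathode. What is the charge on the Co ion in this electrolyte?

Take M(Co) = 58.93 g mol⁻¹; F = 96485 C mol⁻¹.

+2

Q = I·t = 0.8560 A × 6580.0 s = 5632 C, so n(e⁻) = 5632/96485 = 0.05838 mol.
n(Co) deposited = 1.72 / 58.93 = 0.02919 mol.
Electrons per atom = n(e⁻)/n(Co) = 0.05838 / 0.02919 = 2.00 ≈ 2, so the ion is Co²⁺.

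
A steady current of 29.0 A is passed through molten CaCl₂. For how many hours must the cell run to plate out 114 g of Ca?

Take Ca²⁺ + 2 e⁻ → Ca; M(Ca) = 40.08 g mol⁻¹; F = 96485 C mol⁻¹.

n(Ca) = m/M = 114 / 40.08 = 2.844 mol.
Each Ca atom requires 2 electrons, so n(e⁻) = 2 × 2.844 = 5.689 mol.
Q = n(e⁻)·F = 5.689 × 96485 = 548900 C.
t = Q/I = 548900 / 29.00 A = 18930 s = 5.26 h.

5.26 h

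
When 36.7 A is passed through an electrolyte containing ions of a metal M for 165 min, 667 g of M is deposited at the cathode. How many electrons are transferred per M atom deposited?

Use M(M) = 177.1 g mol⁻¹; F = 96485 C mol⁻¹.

Q = I·t = 36.70 A × 9900.0 s = 363300 C, so n(e⁻) = 363300/96485 = 3.766 mol.
n(M) deposited = 667 / 177.1 = 3.766 mol.
Electrons per atom = n(e⁻)/n(M) = 3.766 / 3.766 = 1.00 ≈ 1, so the ion is M⁺.

1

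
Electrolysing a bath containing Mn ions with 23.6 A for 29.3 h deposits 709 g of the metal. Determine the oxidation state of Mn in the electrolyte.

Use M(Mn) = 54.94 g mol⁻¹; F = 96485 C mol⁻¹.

+2

Q = I·t = 23.60 A × 105480 s = 2489000 C, so n(e⁻) = 2489000/96485 = 25.80 mol.
n(Mn) deposited = 709 / 54.94 = 12.90 mol.
Electrons per atom = n(e⁻)/n(Mn) = 25.80 / 12.90 = 2.00 ≈ 2, so the ion is Mn²⁺.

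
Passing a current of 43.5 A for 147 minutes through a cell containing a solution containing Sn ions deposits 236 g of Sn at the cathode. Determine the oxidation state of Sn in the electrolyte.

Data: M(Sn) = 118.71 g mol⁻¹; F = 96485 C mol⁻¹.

+2

Q = I·t = 43.50 A × 8820.0 s = 383700 C, so n(e⁻) = 383700/96485 = 3.976 mol.
n(Sn) deposited = 236 / 118.71 = 1.988 mol.
Electrons per atom = n(e⁻)/n(Sn) = 3.976 / 1.988 = 2.00 ≈ 2, so the ion is Sn²⁺.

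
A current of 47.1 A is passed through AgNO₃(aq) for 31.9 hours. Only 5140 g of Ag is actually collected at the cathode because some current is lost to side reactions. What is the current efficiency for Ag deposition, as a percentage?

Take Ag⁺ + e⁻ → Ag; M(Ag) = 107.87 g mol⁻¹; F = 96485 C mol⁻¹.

Q = I·t = 47.10 × 114840 = 5409000 C; n(e⁻) = 5409000/96485 = 56.06 mol.
Theoretical n(Ag) = n(e⁻)/1 = 56.06 mol, i.e. m_theo = 56.06 × 107.87 = 6047 g.
Efficiency = m_actual / m_theo = 5140 / 6047 = 85.0 %.

85.0 %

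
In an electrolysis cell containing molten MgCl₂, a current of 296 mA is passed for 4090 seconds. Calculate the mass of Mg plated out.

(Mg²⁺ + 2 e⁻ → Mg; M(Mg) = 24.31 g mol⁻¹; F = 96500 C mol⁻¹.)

Q = I·t = 0.2960 A × 4090.0 s = 1211 C.
n(e⁻) = Q/F = 1211 / 96500 = 0.01255 mol.
Mg²⁺ + 2 e⁻ → Mg, so n(Mg) = n(e⁻)/2 = 0.006273 mol.
m = n·M = 0.006273 × 24.31 = 0.152 g.

0.152 g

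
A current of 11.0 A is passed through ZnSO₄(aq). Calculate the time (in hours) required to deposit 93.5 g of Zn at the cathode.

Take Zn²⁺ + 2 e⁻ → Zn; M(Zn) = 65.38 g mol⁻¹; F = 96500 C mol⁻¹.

n(Zn) = m/M = 93.5 / 65.38 = 1.430 mol.
Each Zn atom requires 2 electrons, so n(e⁻) = 2 × 1.430 = 2.860 mol.
Q = n(e⁻)·F = 2.860 × 96500 = 276000 C.
t = Q/I = 276000 / 11.00 A = 25090 s = 6.97 h.

6.97 h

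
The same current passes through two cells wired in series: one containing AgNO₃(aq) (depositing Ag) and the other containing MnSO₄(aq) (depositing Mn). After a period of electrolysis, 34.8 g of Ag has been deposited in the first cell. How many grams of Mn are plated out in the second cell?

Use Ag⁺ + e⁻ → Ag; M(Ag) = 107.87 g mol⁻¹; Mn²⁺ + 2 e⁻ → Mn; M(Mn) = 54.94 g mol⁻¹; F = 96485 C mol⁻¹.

n(Ag) = 34.8 / 107.87 = 0.3226 mol.
Since Ag⁺ + e⁻ → Ag, n(e⁻) passed = 1 × 0.3226 = 0.3226 mol.
Cells in series carry the same charge, so the same 0.3226 mol of electrons passes through cell 2.
Mn²⁺ + 2 e⁻ → Mn, so n(Mn) = 0.3226 / 2 = 0.1613 mol.
m(Mn) = 0.1613 × 54.94 = 8.86 g.

8.86 g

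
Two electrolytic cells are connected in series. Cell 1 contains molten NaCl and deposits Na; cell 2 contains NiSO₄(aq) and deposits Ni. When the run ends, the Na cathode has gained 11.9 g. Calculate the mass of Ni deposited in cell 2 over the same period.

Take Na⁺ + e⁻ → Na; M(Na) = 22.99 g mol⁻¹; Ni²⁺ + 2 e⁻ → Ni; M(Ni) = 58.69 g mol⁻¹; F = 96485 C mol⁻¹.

15.2 g

n(Na) = 11.9 / 22.99 = 0.5176 mol.
Since Na⁺ + e⁻ → Na, n(e⁻) passed = 1 × 0.5176 = 0.5176 mol.
Cells in series carry the same charge, so the same 0.5176 mol of electrons passes through cell 2.
Ni²⁺ + 2 e⁻ → Ni, so n(Ni) = 0.5176 / 2 = 0.2588 mol.
m(Ni) = 0.2588 × 58.69 = 15.2 g.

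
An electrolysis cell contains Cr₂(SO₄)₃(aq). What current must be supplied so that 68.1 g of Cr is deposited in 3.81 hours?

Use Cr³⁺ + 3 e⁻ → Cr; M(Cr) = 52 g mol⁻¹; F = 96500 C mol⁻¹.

n(Cr) = 68.1 / 52 = 1.310 mol.
n(e⁻) = 3 × 1.310 = 3.929 mol.
Q = n(e⁻)·F = 3.929 × 96500 = 379100 C.
I = Q/t = 379100 / 13716 s = 27.6 A.

27.6 A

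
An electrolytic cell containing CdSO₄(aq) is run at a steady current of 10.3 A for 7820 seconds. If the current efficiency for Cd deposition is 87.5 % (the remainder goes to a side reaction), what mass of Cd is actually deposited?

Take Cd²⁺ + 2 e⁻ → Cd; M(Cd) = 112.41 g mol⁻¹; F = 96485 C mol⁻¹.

41.1 g

Q = I·t = 10.30 × 7820.0 = 80550 C.
n(e⁻) = 80550/96485 = 0.8348 mol; theoretically n(Cd) = 0.8348/2 = 0.4174 mol, m_theo = 46.92 g.
At 87.5 % efficiency, m_actual = 0.875 × 46.92 = 41.1 g.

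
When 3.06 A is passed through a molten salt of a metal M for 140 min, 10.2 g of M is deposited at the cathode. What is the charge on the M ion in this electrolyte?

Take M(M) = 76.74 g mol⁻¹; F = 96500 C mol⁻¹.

+2

Q = I·t = 3.060 A × 8400.0 s = 25700 C, so n(e⁻) = 25700/96500 = 0.2664 mol.
n(M) deposited = 10.2 / 76.74 = 0.1329 mol.
Electrons per atom = n(e⁻)/n(M) = 0.2664 / 0.1329 = 2.00 ≈ 2, so the ion is M²⁺.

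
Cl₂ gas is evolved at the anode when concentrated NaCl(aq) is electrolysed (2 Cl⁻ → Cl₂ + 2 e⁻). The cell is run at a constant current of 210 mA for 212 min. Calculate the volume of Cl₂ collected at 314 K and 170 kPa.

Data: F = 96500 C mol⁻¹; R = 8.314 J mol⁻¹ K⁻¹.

0.213 L

Q = I·t = 0.2100 A × 12720 s = 2671 C.
n(e⁻) = Q/F = 2671 / 96500 = 0.02768 mol.
2 electrons are transferred per Cl₂ molecule, so n(Cl₂) = 0.02768 / 2 = 0.01384 mol.
V = nRT/P = (0.01384 × 8.314 × 314) / (170 × 10³ Pa) = 2.13 × 10⁻⁴ m³ = 0.213 L.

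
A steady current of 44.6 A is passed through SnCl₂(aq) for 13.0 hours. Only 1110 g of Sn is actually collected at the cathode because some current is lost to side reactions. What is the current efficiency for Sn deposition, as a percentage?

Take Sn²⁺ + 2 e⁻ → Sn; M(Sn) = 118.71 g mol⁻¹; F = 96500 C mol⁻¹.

86.5 %

Q = I·t = 44.60 × 46800 = 2087000 C; n(e⁻) = 2087000/96500 = 21.63 mol.
Theoretical n(Sn) = n(e⁻)/2 = 10.81 mol, i.e. m_theo = 10.81 × 118.71 = 1284 g.
Efficiency = m_actual / m_theo = 1110 / 1284 = 86.5 %.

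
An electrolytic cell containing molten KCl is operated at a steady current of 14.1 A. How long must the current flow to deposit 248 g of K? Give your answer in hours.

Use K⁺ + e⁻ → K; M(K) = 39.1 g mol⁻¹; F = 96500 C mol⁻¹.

n(K) = m/M = 248 / 39.1 = 6.343 mol.
Each K atom requires 1 electron, so n(e⁻) = 1 × 6.343 = 6.343 mol.
Q = n(e⁻)·F = 6.343 × 96500 = 612100 C.
t = Q/I = 612100 / 14.10 A = 43410 s = 12.1 h.

12.1 h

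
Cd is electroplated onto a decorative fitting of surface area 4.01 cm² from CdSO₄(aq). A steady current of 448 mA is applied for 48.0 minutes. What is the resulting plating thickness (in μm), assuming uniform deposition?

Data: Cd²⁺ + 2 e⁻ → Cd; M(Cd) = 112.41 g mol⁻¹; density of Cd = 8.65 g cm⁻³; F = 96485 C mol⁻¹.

217 μm

Q = I·t = 0.4480 × 2880.0 = 1290 C; n(e⁻) = 0.01337 mol.
n(Cd) = n(e⁻)/2 = 0.006686 mol, so m = 0.006686 × 112.41 = 0.7516 g.
Volume = m/ρ = 0.7516 / 8.65 = 0.08689 cm³.
Thickness = V/A = 0.08689 / 4.01 = 0.0217 cm = 217 μm.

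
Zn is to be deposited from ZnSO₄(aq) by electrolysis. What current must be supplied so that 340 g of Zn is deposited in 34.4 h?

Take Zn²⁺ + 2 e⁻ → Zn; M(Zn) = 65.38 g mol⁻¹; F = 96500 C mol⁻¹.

n(Zn) = 340 / 65.38 = 5.200 mol.
n(e⁻) = 2 × 5.200 = 10.40 mol.
Q = n(e⁻)·F = 10.40 × 96500 = 1004000 C.
I = Q/t = 1004000 / 123840 s = 8.10 A.

8.10 A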